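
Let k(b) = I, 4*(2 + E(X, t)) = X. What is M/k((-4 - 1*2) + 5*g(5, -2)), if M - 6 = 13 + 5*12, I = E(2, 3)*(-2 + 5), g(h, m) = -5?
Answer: -158/9 ≈ -17.556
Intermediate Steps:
E(X, t) = -2 + X/4
I = -9/2 (I = (-2 + (1/4)*2)*(-2 + 5) = (-2 + 1/2)*3 = -3/2*3 = -9/2 ≈ -4.5000)
M = 79 (M = 6 + (13 + 5*12) = 6 + (13 + 60) = 6 + 73 = 79)
k(b) = -9/2
M/k((-4 - 1*2) + 5*g(5, -2)) = 79/(-9/2) = 79*(-2/9) = -158/9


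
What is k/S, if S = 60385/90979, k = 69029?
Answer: 6280189391/60385 ≈ 1.0400e+5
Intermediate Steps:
S = 60385/90979 (S = 60385*(1/90979) = 60385/90979 ≈ 0.66372)
k/S = 69029/(60385/90979) = 69029*(90979/60385) = 6280189391/60385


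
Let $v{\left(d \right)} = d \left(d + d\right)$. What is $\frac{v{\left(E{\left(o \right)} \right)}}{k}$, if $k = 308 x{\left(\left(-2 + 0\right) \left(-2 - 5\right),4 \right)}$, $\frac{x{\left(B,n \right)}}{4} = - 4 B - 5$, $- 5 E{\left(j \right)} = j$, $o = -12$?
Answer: $- \frac{18}{117425} \approx -0.00015329$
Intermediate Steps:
$E{\left(j \right)} = - \frac{j}{5}$
$x{\left(B,n \right)} = -20 - 16 B$ ($x{\left(B,n \right)} = 4 \left(- 4 B - 5\right) = 4 \left(-5 - 4 B\right) = -20 - 16 B$)
$v{\left(d \right)} = 2 d^{2}$ ($v{\left(d \right)} = d 2 d = 2 d^{2}$)
$k = -75152$ ($k = 308 \left(-20 - 16 \left(-2 + 0\right) \left(-2 - 5\right)\right) = 308 \left(-20 - 16 \left(\left(-2\right) \left(-7\right)\right)\right) = 308 \left(-20 - 224\right) = 308 \left(-244\right) = -75152$)
$\frac{v{\left(E{\left(o \right)} \right)}}{k} = \frac{2 \left(\left(- \frac{1}{5}\right) \left(-12\right)\right)^{2}}{-75152} = 2 \left(\frac{12}{5}\right)^{2} \left(- \frac{1}{75152}\right) = 2 \cdot \frac{144}{25} \left(- \frac{1}{75152}\right) = \frac{288}{25} \left(- \frac{1}{75152}\right) = - \frac{18}{117425}$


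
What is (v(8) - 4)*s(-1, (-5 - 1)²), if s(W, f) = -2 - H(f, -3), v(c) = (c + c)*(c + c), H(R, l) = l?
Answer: 252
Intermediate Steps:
v(c) = 4*c² (v(c) = (2*c)*(2*c) = 4*c²)
s(W, f) = 1 (s(W, f) = -2 - 1*(-3) = -2 + 3 = 1)
(v(8) - 4)*s(-1, (-5 - 1)²) = (4*8² - 4)*1 = (4*64 - 4)*1 = (256 - 4)*1 = 252*1 = 252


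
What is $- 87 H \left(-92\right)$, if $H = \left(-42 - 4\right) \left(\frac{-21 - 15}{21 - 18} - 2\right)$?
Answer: $5154576$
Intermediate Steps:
$H = 644$ ($H = - 46 \left(- \frac{36}{3} - 2\right) = - 46 \left(\left(-36\right) \frac{1}{3} - 2\right) = - 46 \left(-12 - 2\right) = \left(-46\right) \left(-14\right) = 644$)
$- 87 H \left(-92\right) = \left(-87\right) 644 \left(-92\right) = \left(-56028\right) \left(-92\right) = 5154576$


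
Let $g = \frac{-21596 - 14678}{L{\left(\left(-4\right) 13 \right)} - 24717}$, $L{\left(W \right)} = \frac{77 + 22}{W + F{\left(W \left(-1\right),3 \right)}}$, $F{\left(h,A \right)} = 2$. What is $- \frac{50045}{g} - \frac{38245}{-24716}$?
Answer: $- \frac{38217276411007}{1120685230} \approx -34102.0$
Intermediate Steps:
$L{\left(W \right)} = \frac{99}{2 + W}$ ($L{\left(W \right)} = \frac{77 + 22}{W + 2} = \frac{99}{2 + W}$)
$g = \frac{1813700}{1235949}$ ($g = \frac{-21596 - 14678}{\frac{99}{2 - 52} - 24717} = - \frac{36274}{\frac{99}{2 - 52} - 24717} = - \frac{36274}{\frac{99}{-50} - 24717} = - \frac{36274}{99 \left(- \frac{1}{50}\right) - 24717} = - \frac{36274}{- \frac{99}{50} - 24717} = - \frac{36274}{- \frac{1235949}{50}} = \left(-36274\right) \left(- \frac{50}{1235949}\right) = \frac{1813700}{1235949} \approx 1.4675$)
$- \frac{50045}{g} - \frac{38245}{-24716} = - \frac{50045}{\frac{1813700}{1235949}} - \frac{38245}{-24716} = \left(-50045\right) \frac{1235949}{1813700} - - \frac{38245}{24716} = - \frac{12370613541}{362740} + \frac{38245}{24716} = - \frac{38217276411007}{1120685230}$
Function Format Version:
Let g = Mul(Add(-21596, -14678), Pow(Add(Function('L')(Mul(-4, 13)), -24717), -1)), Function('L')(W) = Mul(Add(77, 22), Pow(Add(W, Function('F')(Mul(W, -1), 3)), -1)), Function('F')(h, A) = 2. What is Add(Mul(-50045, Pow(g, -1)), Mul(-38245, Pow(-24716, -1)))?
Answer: Rational(-38217276411007, 1120685230) ≈ -34102.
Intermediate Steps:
Function('L')(W) = Mul(99, Pow(Add(2, W), -1)) (Function('L')(W) = Mul(Add(77, 22), Pow(Add(W, 2), -1)) = Mul(99, Pow(Add(2, W), -1)))
g = Rational(1813700, 1235949) (g = Mul(Add(-21596, -14678), Pow(Add(Mul(99, Pow(Add(2, Mul(-4, 13)), -1)), -24717), -1)) = Mul(-36274, Pow(Add(Mul(99, Pow(Add(2, -52), -1)), -24717), -1)) = Mul(-36274, Pow(Add(Mul(99, Pow(-50, -1)), -24717), -1)) = Mul(-36274, Pow(Add(Mul(99, Rational(-1, 50)), -24717), -1)) = Mul(-36274, Pow(Add(Rational(-99, 50), -24717), -1)) = Mul(-36274, Pow(Rational(-1235949, 50), -1)) = Mul(-36274, Rational(-50, 1235949)) = Rational(1813700, 1235949) ≈ 1.4675)
Add(Mul(-50045, Pow(g, -1)), Mul(-38245, Pow(-24716, -1))) = Add(Mul(-50045, Pow(Rational(1813700, 1235949), -1)), Mul(-38245, Pow(-24716, -1))) = Add(Mul(-50045, Rational(1235949, 1813700)), Mul(-38245, Rational(-1, 24716))) = Add(Rational(-12370613541, 362740), Rational(38245, 24716)) = Rational(-38217276411007, 1120685230)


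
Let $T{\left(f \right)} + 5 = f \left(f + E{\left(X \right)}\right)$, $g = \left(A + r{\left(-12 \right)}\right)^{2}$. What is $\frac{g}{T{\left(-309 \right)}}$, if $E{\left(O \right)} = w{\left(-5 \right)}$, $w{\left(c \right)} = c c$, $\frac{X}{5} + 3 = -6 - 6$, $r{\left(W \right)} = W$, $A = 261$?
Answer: $\frac{62001}{87751} \approx 0.70656$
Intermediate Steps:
$X = -75$ ($X = -15 + 5 \left(-6 - 6\right) = -15 + 5 \left(-12\right) = -15 - 60 = -75$)
$w{\left(c \right)} = c^{2}$
$E{\left(O \right)} = 25$ ($E{\left(O \right)} = \left(-5\right)^{2} = 25$)
$g = 62001$ ($g = \left(261 - 12\right)^{2} = 249^{2} = 62001$)
$T{\left(f \right)} = -5 + f \left(25 + f\right)$ ($T{\left(f \right)} = -5 + f \left(f + 25\right) = -5 + f \left(25 + f\right)$)
$\frac{g}{T{\left(-309 \right)}} = \frac{62001}{-5 + \left(-309\right)^{2} + 25 \left(-309\right)} = \frac{62001}{-5 + 95481 - 7725} = \frac{62001}{87751}$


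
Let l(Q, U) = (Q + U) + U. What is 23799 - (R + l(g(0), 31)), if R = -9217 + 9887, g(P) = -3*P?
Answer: 23067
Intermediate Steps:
l(Q, U) = Q + 2*U
R = 670
23799 - (R + l(g(0), 31)) = 23799 - (670 + (-3*0 + 2*31)) = 23799 - (670 + (0 + 62)) = 23799 - (670 + 62) = 23799 - 1*732 = 23799 - 732 = 23067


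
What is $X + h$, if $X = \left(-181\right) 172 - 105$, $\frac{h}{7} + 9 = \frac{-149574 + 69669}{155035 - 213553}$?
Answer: $- \frac{610351355}{19506} \approx -31290.0$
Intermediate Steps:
$h = - \frac{1042433}{19506}$ ($h = -63 + 7 \frac{-149574 + 69669}{155035 - 213553} = -63 + 7 \left(- \frac{79905}{-58518}\right) = -63 + 7 \left(\left(-79905\right) \left(- \frac{1}{58518}\right)\right) = -63 + 7 \cdot \frac{26635}{19506} = -63 + \frac{186445}{19506} = - \frac{1042433}{19506} \approx -53.442$)
$X = -31237$ ($X = -31132 - 105 = -31237$)
$X + h = -31237 - \frac{1042433}{19506} = - \frac{610351355}{19506}$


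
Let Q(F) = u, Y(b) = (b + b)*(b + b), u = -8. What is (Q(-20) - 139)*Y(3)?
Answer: -5292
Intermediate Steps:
Y(b) = 4*b² (Y(b) = (2*b)*(2*b) = 4*b²)
Q(F) = -8
(Q(-20) - 139)*Y(3) = (-8 - 139)*(4*3²) = -588*9 = -147*36 = -5292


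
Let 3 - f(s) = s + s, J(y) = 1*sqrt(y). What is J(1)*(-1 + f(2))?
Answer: -2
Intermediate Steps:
J(y) = sqrt(y)
f(s) = 3 - 2*s (f(s) = 3 - (s + s) = 3 - 2*s)
J(1)*(-1 + f(2)) = sqrt(1)*(-1 + (3 - 2*2)) = 1*(-1 + (3 - 4)) = 1*(-1 - 1) = 1*(-2) = -2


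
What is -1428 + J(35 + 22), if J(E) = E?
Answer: -1371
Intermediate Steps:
-1428 + J(35 + 22) = -1428 + (35 + 22) = -1428 + 57 = -1371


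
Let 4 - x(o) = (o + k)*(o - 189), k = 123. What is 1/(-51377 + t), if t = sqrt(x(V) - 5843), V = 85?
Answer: -51377/2639580336 - sqrt(15793)/2639580336 ≈ -1.9512e-5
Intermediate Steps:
x(o) = 4 - (-189 + o)*(123 + o) (x(o) = 4 - (o + 123)*(o - 189) = 4 - (123 + o)*(-189 + o) = 4 - (-189 + o)*(123 + o))
t = sqrt(15793) (t = sqrt((23251 - 1*85**2 + 66*85) - 5843) = sqrt((23251 - 1*7225 + 5610) - 5843) = sqrt((23251 - 7225 + 5610) - 5843) = sqrt(21636 - 5843) = sqrt(15793) ≈ 125.67)
1/(-51377 + t) = 1/(-51377 + sqrt(15793))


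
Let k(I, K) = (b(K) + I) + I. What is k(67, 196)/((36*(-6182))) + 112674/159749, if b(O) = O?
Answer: 379137983/538673628 ≈ 0.70384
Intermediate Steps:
k(I, K) = K + 2*I (k(I, K) = (K + I) + I = (I + K) + I = K + 2*I)
k(67, 196)/((36*(-6182))) + 112674/159749 = (196 + 2*67)/((36*(-6182))) + 112674/159749 = (196 + 134)/(-222552) + 112674*(1/159749) = 330*(-1/222552) + 112674/159749 = -5/3372 + 112674/159749 = 379137983/538673628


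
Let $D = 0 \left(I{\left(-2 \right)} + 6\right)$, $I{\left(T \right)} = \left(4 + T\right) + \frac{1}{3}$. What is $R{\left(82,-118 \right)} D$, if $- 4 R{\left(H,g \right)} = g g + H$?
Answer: $0$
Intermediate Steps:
$R{\left(H,g \right)} = - \frac{H}{4} - \frac{g^{2}}{4}$ ($R{\left(H,g \right)} = - \frac{g g + H}{4} = - \frac{g^{2} + H}{4} = - \frac{H + g^{2}}{4} = - \frac{H}{4} - \frac{g^{2}}{4}$)
$I{\left(T \right)} = \frac{13}{3} + T$ ($I{\left(T \right)} = \left(4 + T\right) + \frac{1}{3} = \frac{13}{3} + T$)
$D = 0$ ($D = 0 \left(\left(\frac{13}{3} - 2\right) + 6\right) = 0 \left(\frac{7}{3} + 6\right) = 0 \cdot \frac{25}{3} = 0$)
$R{\left(82,-118 \right)} D = \left(\left(- \frac{1}{4}\right) 82 - \frac{\left(-118\right)^{2}}{4}\right) 0 = \left(- \frac{41}{2} - 3481\right) 0 = \left(- \frac{7003}{2}\right) 0 = 0$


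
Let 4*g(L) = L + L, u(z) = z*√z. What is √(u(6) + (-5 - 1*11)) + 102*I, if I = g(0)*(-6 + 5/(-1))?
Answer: √(-16 + 6*√6) ≈ 1.1415*I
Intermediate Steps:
u(z) = z^(3/2)
g(L) = L/2 (g(L) = (L + L)/4 = (2*L)/4 = L/2)
I = 0 (I = ((½)*0)*(-6 + 5/(-1)) = 0*(-6 + 5*(-1)) = 0*(-6 - 5) = 0*(-11) = 0)
√(u(6) + (-5 - 1*11)) + 102*I = √(6^(3/2) + (-5 - 1*11)) + 102*0 = √(6*√6 + (-5 - 11)) + 0 = √(6*√6 - 16) + 0 = √(-16 + 6*√6) + 0 = √(-16 + 6*√6)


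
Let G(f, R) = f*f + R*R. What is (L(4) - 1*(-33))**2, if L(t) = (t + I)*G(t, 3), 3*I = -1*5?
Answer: 75076/9 ≈ 8341.8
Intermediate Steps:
I = -5/3 (I = (-1*5)/3 = (1/3)*(-5) = -5/3 ≈ -1.6667)
G(f, R) = R**2 + f**2 (G(f, R) = f**2 + R**2 = R**2 + f**2)
L(t) = (9 + t**2)*(-5/3 + t) (L(t) = (t - 5/3)*(3**2 + t**2) = (-5/3 + t)*(9 + t**2) = (9 + t**2)*(-5/3 + t))
(L(4) - 1*(-33))**2 = ((-5 + 3*4)*(9 + 4**2)/3 - 1*(-33))**2 = ((-5 + 12)*(9 + 16)/3 + 33)**2 = ((1/3)*7*25 + 33)**2 = (175/3 + 33)**2 = (274/3)**2 = 75076/9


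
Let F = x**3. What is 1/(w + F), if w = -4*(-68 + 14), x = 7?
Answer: 1/559 ≈ 0.0017889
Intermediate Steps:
w = 216 (w = -4*(-54) = 216)
F = 343 (F = 7**3 = 343)
1/(w + F) = 1/(216 + 343) = 1/559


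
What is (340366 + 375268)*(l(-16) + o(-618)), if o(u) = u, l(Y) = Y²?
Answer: -259059508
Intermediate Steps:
(340366 + 375268)*(l(-16) + o(-618)) = (340366 + 375268)*((-16)² - 618) = 715634*(256 - 618) = 715634*(-362) = -259059508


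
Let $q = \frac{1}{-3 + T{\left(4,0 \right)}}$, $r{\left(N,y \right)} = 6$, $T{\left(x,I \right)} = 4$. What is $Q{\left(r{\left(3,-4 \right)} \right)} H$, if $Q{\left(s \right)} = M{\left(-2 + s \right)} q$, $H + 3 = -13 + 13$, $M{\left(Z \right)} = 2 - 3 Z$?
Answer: $30$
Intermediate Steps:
$H = -3$ ($H = -3 + \left(-13 + 13\right) = -3 + 0 = -3$)
$q = 1$ ($q = \frac{1}{-3 + 4} = 1^{-1} = 1$)
$Q{\left(s \right)} = 8 - 3 s$ ($Q{\left(s \right)} = \left(2 - 3 \left(-2 + s\right)\right) 1 = \left(2 - \left(-6 + 3 s\right)\right) 1 = \left(8 - 3 s\right) 1 = 8 - 3 s$)
$Q{\left(r{\left(3,-4 \right)} \right)} H = \left(8 - 18\right) \left(-3\right) = \left(-10\right) \left(-3\right) = 30$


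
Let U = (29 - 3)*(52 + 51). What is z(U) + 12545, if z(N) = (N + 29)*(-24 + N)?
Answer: 7196923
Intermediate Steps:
U = 2678 (U = 26*103 = 2678)
z(N) = (-24 + N)*(29 + N) (z(N) = (29 + N)*(-24 + N) = (-24 + N)*(29 + N))
z(U) + 12545 = (-696 + 2678² + 5*2678) + 12545 = (-696 + 7171684 + 13390) + 12545 = 7184378 + 12545 = 7196923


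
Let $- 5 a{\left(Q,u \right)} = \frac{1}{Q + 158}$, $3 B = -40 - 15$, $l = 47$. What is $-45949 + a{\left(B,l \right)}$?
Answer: $- \frac{96263158}{2095} \approx -45949.0$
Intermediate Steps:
$B = - \frac{55}{3}$ ($B = \frac{-40 - 15}{3} = \frac{1}{3} \left(-55\right) = - \frac{55}{3} \approx -18.333$)
$a{\left(Q,u \right)} = - \frac{1}{5 \left(158 + Q\right)}$ ($a{\left(Q,u \right)} = - \frac{1}{5 \left(Q + 158\right)} = - \frac{1}{5 \left(158 + Q\right)}$)
$-45949 + a{\left(B,l \right)} = -45949 - \frac{1}{790 + 5 \left(- \frac{55}{3}\right)} = -45949 - \frac{1}{790 - \frac{275}{3}} = -45949 - \frac{1}{\frac{2095}{3}} = -45949 - \frac{3}{2095} = - \frac{96263158}{2095}$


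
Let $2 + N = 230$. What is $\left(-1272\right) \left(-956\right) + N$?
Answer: $1216260$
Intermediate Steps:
$N = 228$ ($N = -2 + 230 = 228$)
$\left(-1272\right) \left(-956\right) + N = \left(-1272\right) \left(-956\right) + 228 = 1216032 + 228 = 1216260$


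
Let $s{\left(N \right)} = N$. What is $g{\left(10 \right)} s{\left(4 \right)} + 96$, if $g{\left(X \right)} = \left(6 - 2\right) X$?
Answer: $256$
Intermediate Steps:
$g{\left(X \right)} = 4 X$
$g{\left(10 \right)} s{\left(4 \right)} + 96 = 4 \cdot 10 \cdot 4 + 96 = 40 \cdot 4 + 96 = 160 + 96 = 256$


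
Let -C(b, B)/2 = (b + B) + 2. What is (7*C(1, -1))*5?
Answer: -140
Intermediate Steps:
C(b, B) = -4 - 2*B - 2*b (C(b, B) = -2*((b + B) + 2) = -2*((B + b) + 2) = -2*(2 + B + b) = -4 - 2*B - 2*b)
(7*C(1, -1))*5 = (7*(-4 - 2*(-1) - 2*1))*5 = (7*(-4 + 2 - 2))*5 = (7*(-4))*5 = -28*5 = -140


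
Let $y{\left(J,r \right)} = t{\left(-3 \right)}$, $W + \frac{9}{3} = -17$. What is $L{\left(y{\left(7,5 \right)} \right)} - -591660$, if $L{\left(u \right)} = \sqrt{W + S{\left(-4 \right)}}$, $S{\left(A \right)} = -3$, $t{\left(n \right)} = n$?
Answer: $591660 + i \sqrt{23} \approx 5.9166 \cdot 10^{5} + 4.7958 i$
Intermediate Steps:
$W = -20$ ($W = -3 - 17 = -20$)
$y{\left(J,r \right)} = -3$
$L{\left(u \right)} = i \sqrt{23}$ ($L{\left(u \right)} = \sqrt{-20 - 3} = \sqrt{-23} = i \sqrt{23}$)
$L{\left(y{\left(7,5 \right)} \right)} - -591660 = i \sqrt{23} - -591660 = i \sqrt{23} + 591660 = 591660 + i \sqrt{23}$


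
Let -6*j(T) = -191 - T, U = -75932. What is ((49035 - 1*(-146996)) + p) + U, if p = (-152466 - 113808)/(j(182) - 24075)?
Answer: 17305101267/144077 ≈ 1.2011e+5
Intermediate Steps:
j(T) = 191/6 + T/6 (j(T) = -(-191 - T)/6 = 191/6 + T/6)
p = 1597644/144077 (p = (-152466 - 113808)/((191/6 + (⅙)*182) - 24075) = -266274/((191/6 + 91/3) - 24075) = -266274/(373/6 - 24075) = -266274/(-144077/6) = -266274*(-6/144077) = 1597644/144077 ≈ 11.089)
((49035 - 1*(-146996)) + p) + U = ((49035 - 1*(-146996)) + 1597644/144077) - 75932 = ((49035 + 146996) + 1597644/144077) - 75932 = (196031 + 1597644/144077) - 75932 = 28245156031/144077 - 75932 = 17305101267/144077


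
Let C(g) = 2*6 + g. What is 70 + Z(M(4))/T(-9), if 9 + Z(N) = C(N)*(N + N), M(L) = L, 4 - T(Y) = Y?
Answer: 1029/13 ≈ 79.154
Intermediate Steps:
T(Y) = 4 - Y
C(g) = 12 + g
Z(N) = -9 + 2*N*(12 + N) (Z(N) = -9 + (12 + N)*(N + N) = -9 + (12 + N)*(2*N) = -9 + 2*N*(12 + N))
70 + Z(M(4))/T(-9) = 70 + (-9 + 2*4*(12 + 4))/(4 - 1*(-9)) = 70 + (-9 + 2*4*16)/(4 + 9) = 70 + (-9 + 128)/13 = 70 + 119*(1/13) = 70 + 119/13 = 1029/13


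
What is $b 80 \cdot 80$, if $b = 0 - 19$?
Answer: $-121600$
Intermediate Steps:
$b = -19$
$b 80 \cdot 80 = \left(-19\right) 80 \cdot 80 = \left(-1520\right) 80 = -121600$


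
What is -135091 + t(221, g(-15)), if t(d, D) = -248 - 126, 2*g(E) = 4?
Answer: -135465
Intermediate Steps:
g(E) = 2 (g(E) = (½)*4 = 2)
t(d, D) = -374
-135091 + t(221, g(-15)) = -135091 - 374 = -135465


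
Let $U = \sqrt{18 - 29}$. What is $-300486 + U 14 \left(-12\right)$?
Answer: $-300486 - 168 i \sqrt{11} \approx -3.0049 \cdot 10^{5} - 557.19 i$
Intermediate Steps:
$U = i \sqrt{11}$ ($U = \sqrt{-11} = i \sqrt{11} \approx 3.3166 i$)
$-300486 + U 14 \left(-12\right) = -300486 + i \sqrt{11} \cdot 14 \left(-12\right) = -300486 + 14 i \sqrt{11} \left(-12\right) = -300486 - 168 i \sqrt{11}$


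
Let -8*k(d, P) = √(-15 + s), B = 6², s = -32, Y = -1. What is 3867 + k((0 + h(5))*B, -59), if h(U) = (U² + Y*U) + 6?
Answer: 3867 - I*√47/8 ≈ 3867.0 - 0.85696*I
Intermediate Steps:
B = 36
h(U) = 6 + U² - U (h(U) = (U² - U) + 6 = 6 + U² - U)
k(d, P) = -I*√47/8 (k(d, P) = -√(-15 - 32)/8 = -I*√47/8)
3867 + k((0 + h(5))*B, -59) = 3867 - I*√47/8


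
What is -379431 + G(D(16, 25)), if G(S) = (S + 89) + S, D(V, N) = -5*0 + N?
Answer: -379292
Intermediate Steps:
D(V, N) = N (D(V, N) = 0 + N = N)
G(S) = 89 + 2*S (G(S) = (89 + S) + S = 89 + 2*S)
-379431 + G(D(16, 25)) = -379431 + (89 + 2*25) = -379431 + (89 + 50) = -379431 + 139 = -379292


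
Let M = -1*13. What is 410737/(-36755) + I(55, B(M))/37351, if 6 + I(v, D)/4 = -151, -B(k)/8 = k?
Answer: -15364519827/1372836005 ≈ -11.192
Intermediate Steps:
M = -13
B(k) = -8*k
I(v, D) = -628 (I(v, D) = -24 + 4*(-151) = -24 - 604 = -628)
410737/(-36755) + I(55, B(M))/37351 = 410737/(-36755) - 628/37351 = 410737*(-1/36755) - 628*1/37351 = -410737/36755 - 628/37351 = -15364519827/1372836005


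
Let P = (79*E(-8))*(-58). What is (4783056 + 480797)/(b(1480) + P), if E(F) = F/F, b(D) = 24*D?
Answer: 5263853/30938 ≈ 170.14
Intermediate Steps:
E(F) = 1
P = -4582 (P = (79*1)*(-58) = 79*(-58) = -4582)
(4783056 + 480797)/(b(1480) + P) = (4783056 + 480797)/(24*1480 - 4582) = 5263853/(35520 - 4582) = 5263853/30938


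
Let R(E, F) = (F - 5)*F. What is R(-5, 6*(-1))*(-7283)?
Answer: -480678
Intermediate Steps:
R(E, F) = F*(-5 + F) (R(E, F) = (-5 + F)*F = F*(-5 + F))
R(-5, 6*(-1))*(-7283) = ((6*(-1))*(-5 + 6*(-1)))*(-7283) = -6*(-5 - 6)*(-7283) = -6*(-11)*(-7283) = 66*(-7283) = -480678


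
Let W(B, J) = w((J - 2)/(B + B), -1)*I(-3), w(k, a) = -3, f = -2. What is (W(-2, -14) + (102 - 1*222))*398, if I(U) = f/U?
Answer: -48556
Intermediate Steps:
I(U) = -2/U
W(B, J) = -2 (W(B, J) = -(-6)/(-3) = -(-6)*(-1)/3 = -3*2/3 = -2)
(W(-2, -14) + (102 - 1*222))*398 = (-2 + (102 - 1*222))*398 = (-2 + (102 - 222))*398 = (-2 - 120)*398 = -122*398 = -48556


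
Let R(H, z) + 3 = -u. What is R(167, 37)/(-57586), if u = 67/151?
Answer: 260/4347743 ≈ 5.9801e-5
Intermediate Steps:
u = 67/151 (u = 67*(1/151) = 67/151 ≈ 0.44371)
R(H, z) = -520/151 (R(H, z) = -3 - 1*67/151 = -3 - 67/151 = -520/151)
R(167, 37)/(-57586) = -520/151/(-57586) = -520/151*(-1/57586) = 260/4347743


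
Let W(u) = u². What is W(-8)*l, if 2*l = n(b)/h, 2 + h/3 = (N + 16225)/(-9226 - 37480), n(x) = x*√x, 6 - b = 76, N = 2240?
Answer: 104621440*I*√70/335631 ≈ 2608.0*I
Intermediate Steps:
b = -70 (b = 6 - 1*76 = 6 - 76 = -70)
n(x) = x^(3/2)
h = -335631/46706 (h = -6 + 3*((2240 + 16225)/(-9226 - 37480)) = -6 + 3*(18465/(-46706)) = -6 + 3*(18465*(-1/46706)) = -6 + 3*(-18465/46706) = -6 - 55395/46706 = -335631/46706 ≈ -7.1860)
l = 1634710*I*√70/335631 (l = ((-70)^(3/2)/(-335631/46706))/2 = (-70*I*√70*(-46706/335631))/2 = (3269420*I*√70/335631)/2 = 1634710*I*√70/335631 ≈ 40.75*I)
W(-8)*l = (-8)²*(1634710*I*√70/335631) = 64*(1634710*I*√70/335631) = 104621440*I*√70/335631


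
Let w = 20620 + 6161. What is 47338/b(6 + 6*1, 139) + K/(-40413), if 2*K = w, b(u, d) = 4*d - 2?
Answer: 635217419/7462934 ≈ 85.116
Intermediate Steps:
b(u, d) = -2 + 4*d
w = 26781
K = 26781/2 (K = (1/2)*26781 = 26781/2 ≈ 13391.)
47338/b(6 + 6*1, 139) + K/(-40413) = 47338/(-2 + 4*139) + (26781/2)/(-40413) = 47338/(-2 + 556) + (26781/2)*(-1/40413) = 47338/554 - 8927/26942 = 47338*(1/554) - 8927/26942 = 23669/277 - 8927/26942 = 635217419/7462934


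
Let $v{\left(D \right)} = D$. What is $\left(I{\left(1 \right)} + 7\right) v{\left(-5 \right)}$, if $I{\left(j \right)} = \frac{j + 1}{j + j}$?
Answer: $-40$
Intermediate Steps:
$I{\left(j \right)} = \frac{1 + j}{2 j}$
$\left(I{\left(1 \right)} + 7\right) v{\left(-5 \right)} = \left(\frac{1 + 1}{2 \cdot 1} + 7\right) \left(-5\right) = \left(\frac{1}{2} \cdot 1 \cdot 2 + 7\right) \left(-5\right) = \left(1 + 7\right) \left(-5\right) = 8 \left(-5\right) = -40$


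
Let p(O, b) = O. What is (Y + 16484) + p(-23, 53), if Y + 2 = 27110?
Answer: 43569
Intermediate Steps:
Y = 27108 (Y = -2 + 27110 = 27108)
(Y + 16484) + p(-23, 53) = (27108 + 16484) - 23 = 43592 - 23 = 43569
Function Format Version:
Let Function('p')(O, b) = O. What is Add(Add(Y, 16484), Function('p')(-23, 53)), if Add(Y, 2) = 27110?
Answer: 43569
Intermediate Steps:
Y = 27108 (Y = Add(-2, 27110) = 27108)
Add(Add(Y, 16484), Function('p')(-23, 53)) = Add(Add(27108, 16484), -23) = Add(43592, -23) = 43569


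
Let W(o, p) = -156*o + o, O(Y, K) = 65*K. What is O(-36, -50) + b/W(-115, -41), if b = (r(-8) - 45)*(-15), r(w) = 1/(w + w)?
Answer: -185377837/57040 ≈ -3250.0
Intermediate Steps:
r(w) = 1/(2*w)
W(o, p) = -155*o
b = 10815/16 (b = ((½)/(-8) - 45)*(-15) = ((½)*(-⅛) - 45)*(-15) = (-1/16 - 45)*(-15) = -721/16*(-15) = 10815/16 ≈ 675.94)
O(-36, -50) + b/W(-115, -41) = 65*(-50) + 10815/(16*((-155*(-115)))) = -3250 + (10815/16)/17825 = -3250 + (10815/16)*(1/17825) = -3250 + 2163/57040 = -185377837/57040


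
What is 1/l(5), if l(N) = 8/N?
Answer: 5/8 ≈ 0.62500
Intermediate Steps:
1/l(5) = 1/(8/5) = 5/8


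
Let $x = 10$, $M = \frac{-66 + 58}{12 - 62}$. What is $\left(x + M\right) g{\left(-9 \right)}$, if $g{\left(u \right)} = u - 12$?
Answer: $- \frac{5334}{25} \approx -213.36$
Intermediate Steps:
$M = \frac{4}{25}$ ($M = - \frac{8}{-50} = \left(-8\right) \left(- \frac{1}{50}\right) = \frac{4}{25} \approx 0.16$)
$g{\left(u \right)} = -12 + u$
$\left(x + M\right) g{\left(-9 \right)} = \left(10 + \frac{4}{25}\right) \left(-12 - 9\right) = \frac{254}{25} \left(-21\right) = - \frac{5334}{25}$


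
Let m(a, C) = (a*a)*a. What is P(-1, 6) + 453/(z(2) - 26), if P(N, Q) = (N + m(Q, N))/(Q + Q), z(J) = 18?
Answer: -929/24 ≈ -38.708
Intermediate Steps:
m(a, C) = a³ (m(a, C) = a²*a = a³)
P(N, Q) = (N + Q³)/(2*Q) (P(N, Q) = (N + Q³)/(Q + Q) = (N + Q³)/((2*Q)) = (N + Q³)*(1/(2*Q)) = (N + Q³)/(2*Q))
P(-1, 6) + 453/(z(2) - 26) = (½)*(-1 + 6³)/6 + 453/(18 - 26) = (½)*(⅙)*(-1 + 216) + 453/(-8) = (½)*(⅙)*215 + 453*(-⅛) = 215/12 - 453/8 = -929/24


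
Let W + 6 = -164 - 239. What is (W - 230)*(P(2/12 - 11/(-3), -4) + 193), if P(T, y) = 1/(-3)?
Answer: -123114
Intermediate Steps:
P(T, y) = -⅓
W = -409 (W = -6 + (-164 - 239) = -6 - 403 = -409)
(W - 230)*(P(2/12 - 11/(-3), -4) + 193) = (-409 - 230)*(-⅓ + 193) = -639*578/3 = -123114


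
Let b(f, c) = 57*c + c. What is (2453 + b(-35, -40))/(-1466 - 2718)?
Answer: -133/4184 ≈ -0.031788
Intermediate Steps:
b(f, c) = 58*c
(2453 + b(-35, -40))/(-1466 - 2718) = (2453 + 58*(-40))/(-1466 - 2718) = (2453 - 2320)/(-4184) = 133*(-1/4184) = -133/4184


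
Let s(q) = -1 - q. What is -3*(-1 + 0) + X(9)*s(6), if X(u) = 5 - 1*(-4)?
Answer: -60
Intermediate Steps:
X(u) = 9 (X(u) = 5 + 4 = 9)
-3*(-1 + 0) + X(9)*s(6) = -3*(-1 + 0) + 9*(-1 - 1*6) = -3*(-1) + 9*(-1 - 6) = 3 + 9*(-7) = 3 - 63 = -60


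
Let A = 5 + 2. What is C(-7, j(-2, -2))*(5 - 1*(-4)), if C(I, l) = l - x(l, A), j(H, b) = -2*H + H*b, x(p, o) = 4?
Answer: 36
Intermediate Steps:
A = 7
C(I, l) = -4 + l (C(I, l) = l - 1*4 = l - 4 = -4 + l)
C(-7, j(-2, -2))*(5 - 1*(-4)) = (-4 - 2*(-2 - 2))*(5 - 1*(-4)) = (-4 - 2*(-4))*(5 + 4) = (-4 + 8)*9 = 4*9 = 36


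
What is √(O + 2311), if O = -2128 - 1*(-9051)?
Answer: 9*√114 ≈ 96.094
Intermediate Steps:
O = 6923 (O = -2128 + 9051 = 6923)
√(O + 2311) = √(6923 + 2311) = √9234 = 9*√114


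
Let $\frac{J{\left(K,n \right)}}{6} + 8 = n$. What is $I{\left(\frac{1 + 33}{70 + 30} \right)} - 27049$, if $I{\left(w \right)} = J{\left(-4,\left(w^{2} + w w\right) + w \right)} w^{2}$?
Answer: $- \frac{21136056731}{781250} \approx -27054.0$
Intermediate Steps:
$J{\left(K,n \right)} = -48 + 6 n$
$I{\left(w \right)} = w^{2} \left(-48 + 6 w + 12 w^{2}\right)$ ($I{\left(w \right)} = \left(-48 + 6 \left(\left(w^{2} + w w\right) + w\right)\right) w^{2} = \left(-48 + 6 \left(\left(w^{2} + w^{2}\right) + w\right)\right) w^{2} = \left(-48 + 6 \left(2 w^{2} + w\right)\right) w^{2} = \left(-48 + 6 \left(w + 2 w^{2}\right)\right) w^{2} = \left(-48 + \left(6 w + 12 w^{2}\right)\right) w^{2} = \left(-48 + 6 w + 12 w^{2}\right) w^{2} = w^{2} \left(-48 + 6 w + 12 w^{2}\right)$)
$I{\left(\frac{1 + 33}{70 + 30} \right)} - 27049 = 6 \left(\frac{1 + 33}{70 + 30}\right)^{2} \left(-8 + \frac{1 + 33}{70 + 30} \left(1 + 2 \frac{1 + 33}{70 + 30}\right)\right) - 27049 = 6 \left(\frac{34}{100}\right)^{2} \left(-8 + \frac{34}{100} \left(1 + 2 \cdot \frac{34}{100}\right)\right) - 27049 = 6 \left(34 \cdot \frac{1}{100}\right)^{2} \left(-8 + 34 \cdot \frac{1}{100} \left(1 + 2 \cdot 34 \cdot \frac{1}{100}\right)\right) - 27049 = 6 \left(\frac{17}{50}\right)^{2} \left(-8 + \frac{17 \left(1 + 2 \cdot \frac{17}{50}\right)}{50}\right) - 27049 = 6 \cdot \frac{289}{2500} \left(-8 + \frac{17 \left(1 + \frac{17}{25}\right)}{50}\right) - 27049 = 6 \cdot \frac{289}{2500} \left(-8 + \frac{17}{50} \cdot \frac{42}{25}\right) - 27049 = 6 \cdot \frac{289}{2500} \left(-8 + \frac{357}{625}\right) - 27049 = 6 \cdot \frac{289}{2500} \left(- \frac{4643}{625}\right) - 27049 = - \frac{4025481}{781250} - 27049 = - \frac{21136056731}{781250}$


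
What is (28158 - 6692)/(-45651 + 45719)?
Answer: 10733/34 ≈ 315.68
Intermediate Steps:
(28158 - 6692)/(-45651 + 45719) = 21466/68 = 21466*(1/68) = 10733/34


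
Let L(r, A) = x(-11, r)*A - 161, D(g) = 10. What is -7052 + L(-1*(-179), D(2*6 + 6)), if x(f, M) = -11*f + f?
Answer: -6113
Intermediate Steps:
x(f, M) = -10*f
L(r, A) = -161 + 110*A (L(r, A) = (-10*(-11))*A - 161 = 110*A - 161 = -161 + 110*A)
-7052 + L(-1*(-179), D(2*6 + 6)) = -7052 + (-161 + 110*10) = -7052 + (-161 + 1100) = -7052 + 939 = -6113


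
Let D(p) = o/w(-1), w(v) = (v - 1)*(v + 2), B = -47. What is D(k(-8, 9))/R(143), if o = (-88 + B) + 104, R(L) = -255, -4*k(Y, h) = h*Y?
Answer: -31/510 ≈ -0.060784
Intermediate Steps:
k(Y, h) = -Y*h/4 (k(Y, h) = -h*Y/4 = -Y*h/4)
o = -31 (o = (-88 - 47) + 104 = -135 + 104 = -31)
w(v) = (-1 + v)*(2 + v)
D(p) = 31/2 (D(p) = -31/(-2 - 1 + (-1)²) = -31/(-2 - 1 + 1) = -31/(-2) = -31*(-½) = 31/2)
D(k(-8, 9))/R(143) = (31/2)/(-255) = (31/2)*(-1/255) = -31/510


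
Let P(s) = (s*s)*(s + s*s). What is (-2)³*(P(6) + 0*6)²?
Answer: -18289152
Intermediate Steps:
P(s) = s²*(s + s²)
(-2)³*(P(6) + 0*6)² = (-2)³*(6³*(1 + 6) + 0*6)² = -8*(216*7 + 0)² = -8*(1512 + 0)² = -8*1512² = -8*2286144 = -18289152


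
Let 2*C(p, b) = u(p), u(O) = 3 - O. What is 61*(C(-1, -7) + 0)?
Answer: 122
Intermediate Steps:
C(p, b) = 3/2 - p/2 (C(p, b) = (3 - p)/2 = 3/2 - p/2)
61*(C(-1, -7) + 0) = 61*((3/2 - 1/2*(-1)) + 0) = 61*((3/2 + 1/2) + 0) = 61*(2 + 0) = 61*2 = 122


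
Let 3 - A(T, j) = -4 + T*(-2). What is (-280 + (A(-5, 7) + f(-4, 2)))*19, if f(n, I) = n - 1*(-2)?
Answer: -5415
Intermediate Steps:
f(n, I) = 2 + n (f(n, I) = n + 2 = 2 + n)
A(T, j) = 7 + 2*T (A(T, j) = 3 - (-4 + T*(-2)) = 3 - (-4 - 2*T) = 3 + (4 + 2*T) = 7 + 2*T)
(-280 + (A(-5, 7) + f(-4, 2)))*19 = (-280 + ((7 + 2*(-5)) + (2 - 4)))*19 = (-280 + ((7 - 10) - 2))*19 = (-280 + (-3 - 2))*19 = (-280 - 5)*19 = -285*19 = -5415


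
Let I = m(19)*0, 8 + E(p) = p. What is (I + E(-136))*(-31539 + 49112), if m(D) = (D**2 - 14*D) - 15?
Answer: -2530512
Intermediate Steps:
m(D) = -15 + D**2 - 14*D
E(p) = -8 + p
I = 0 (I = (-15 + 19**2 - 14*19)*0 = (-15 + 361 - 266)*0 = 80*0 = 0)
(I + E(-136))*(-31539 + 49112) = (0 + (-8 - 136))*(-31539 + 49112) = (0 - 144)*17573 = -144*17573 = -2530512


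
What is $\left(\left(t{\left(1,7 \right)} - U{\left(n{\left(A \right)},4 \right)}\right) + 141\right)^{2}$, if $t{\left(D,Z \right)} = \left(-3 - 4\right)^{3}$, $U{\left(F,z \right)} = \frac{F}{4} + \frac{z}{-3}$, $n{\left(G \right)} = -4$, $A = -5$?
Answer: $\frac{358801}{9} \approx 39867.0$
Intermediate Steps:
$U{\left(F,z \right)} = - \frac{z}{3} + \frac{F}{4}$ ($U{\left(F,z \right)} = F \frac{1}{4} + z \left(- \frac{1}{3}\right) = \frac{F}{4} - \frac{z}{3} = - \frac{z}{3} + \frac{F}{4}$)
$t{\left(D,Z \right)} = -343$ ($t{\left(D,Z \right)} = \left(-3 - 4\right)^{3} = \left(-7\right)^{3} = -343$)
$\left(\left(t{\left(1,7 \right)} - U{\left(n{\left(A \right)},4 \right)}\right) + 141\right)^{2} = \left(\left(-343 - \left(\left(- \frac{1}{3}\right) 4 + \frac{1}{4} \left(-4\right)\right)\right) + 141\right)^{2} = \left(\left(-343 - \left(- \frac{4}{3} - 1\right)\right) + 141\right)^{2} = \left(\left(-343 - - \frac{7}{3}\right) + 141\right)^{2} = \left(\left(-343 + \frac{7}{3}\right) + 141\right)^{2} = \left(- \frac{1022}{3} + 141\right)^{2} = \left(- \frac{599}{3}\right)^{2} = \frac{358801}{9}$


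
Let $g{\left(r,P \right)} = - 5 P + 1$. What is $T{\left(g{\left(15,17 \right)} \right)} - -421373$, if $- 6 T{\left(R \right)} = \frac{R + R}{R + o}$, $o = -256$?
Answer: $\frac{35816698}{85} \approx 4.2137 \cdot 10^{5}$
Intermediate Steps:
$g{\left(r,P \right)} = 1 - 5 P$
$T{\left(R \right)} = - \frac{R}{3 \left(-256 + R\right)}$ ($T{\left(R \right)} = - \frac{\left(R + R\right) \frac{1}{R - 256}}{6} = - \frac{2 R \frac{1}{-256 + R}}{6} = - \frac{R}{3 \left(-256 + R\right)}$)
$T{\left(g{\left(15,17 \right)} \right)} - -421373 = - \frac{1 - 85}{-768 + 3 \left(1 - 85\right)} - -421373 = - \frac{1 - 85}{-768 + 3 \left(1 - 85\right)} + 421373 = \left(-1\right) \left(-84\right) \frac{1}{-768 + 3 \left(-84\right)} + 421373 = \left(-1\right) \left(-84\right) \frac{1}{-768 - 252} + 421373 = \left(-1\right) \left(-84\right) \frac{1}{-1020} + 421373 = \left(-1\right) \left(-84\right) \left(- \frac{1}{1020}\right) + 421373 = - \frac{7}{85} + 421373 = \frac{35816698}{85}$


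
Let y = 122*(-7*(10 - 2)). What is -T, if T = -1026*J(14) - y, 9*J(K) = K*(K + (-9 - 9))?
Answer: -13216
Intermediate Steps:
J(K) = K*(-18 + K)/9 (J(K) = (K*(K + (-9 - 9)))/9 = (K*(K - 18))/9 = (K*(-18 + K))/9 = K*(-18 + K)/9)
y = -6832 (y = 122*(-7*8) = 122*(-56) = -6832)
T = 13216 (T = -114*14*(-18 + 14) - 1*(-6832) = -114*14*(-4) + 6832 = -1026*(-56/9) + 6832 = 6384 + 6832 = 13216)
-T = -1*13216 = -13216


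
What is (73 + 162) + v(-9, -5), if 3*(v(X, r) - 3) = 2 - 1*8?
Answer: 236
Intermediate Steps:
v(X, r) = 1 (v(X, r) = 3 + (2 - 1*8)/3 = 3 + (2 - 8)/3 = 3 + (1/3)*(-6) = 3 - 2 = 1)
(73 + 162) + v(-9, -5) = (73 + 162) + 1 = 235 + 1 = 236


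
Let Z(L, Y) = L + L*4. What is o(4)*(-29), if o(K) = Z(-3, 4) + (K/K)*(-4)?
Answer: 551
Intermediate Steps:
Z(L, Y) = 5*L (Z(L, Y) = L + 4*L = 5*L)
o(K) = -19 (o(K) = 5*(-3) + (K/K)*(-4) = -15 + 1*(-4) = -15 - 4 = -19)
o(4)*(-29) = -19*(-29) = 551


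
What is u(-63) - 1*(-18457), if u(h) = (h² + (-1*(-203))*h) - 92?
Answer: 9545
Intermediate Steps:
u(h) = -92 + h² + 203*h (u(h) = (h² + 203*h) - 92 = -92 + h² + 203*h)
u(-63) - 1*(-18457) = (-92 + (-63)² + 203*(-63)) - 1*(-18457) = (-92 + 3969 - 12789) + 18457 = -8912 + 18457 = 9545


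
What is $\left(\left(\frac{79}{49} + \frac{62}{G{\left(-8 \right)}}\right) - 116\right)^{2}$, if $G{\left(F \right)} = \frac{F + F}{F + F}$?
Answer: $\frac{6589489}{2401} \approx 2744.5$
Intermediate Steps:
$G{\left(F \right)} = 1$ ($G{\left(F \right)} = \frac{2 F}{2 F} = 2 F \frac{1}{2 F} = 1$)
$\left(\left(\frac{79}{49} + \frac{62}{G{\left(-8 \right)}}\right) - 116\right)^{2} = \left(\left(\frac{79}{49} + \frac{62}{1}\right) - 116\right)^{2} = \left(\left(79 \cdot \frac{1}{49} + 62 \cdot 1\right) - 116\right)^{2} = \left(\left(\frac{79}{49} + 62\right) - 116\right)^{2} = \left(\frac{3117}{49} - 116\right)^{2} = \left(- \frac{2567}{49}\right)^{2} = \frac{6589489}{2401}$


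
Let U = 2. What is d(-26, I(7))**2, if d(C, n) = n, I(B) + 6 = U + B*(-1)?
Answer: 121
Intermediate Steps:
I(B) = -4 - B (I(B) = -6 + (2 + B*(-1)) = -6 + (2 - B) = -4 - B)
d(-26, I(7))**2 = (-4 - 1*7)**2 = (-4 - 7)**2 = (-11)**2 = 121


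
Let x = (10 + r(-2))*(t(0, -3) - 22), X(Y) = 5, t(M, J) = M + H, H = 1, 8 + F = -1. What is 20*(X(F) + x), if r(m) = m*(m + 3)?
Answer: -3260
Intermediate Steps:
F = -9 (F = -8 - 1 = -9)
t(M, J) = 1 + M (t(M, J) = M + 1 = 1 + M)
r(m) = m*(3 + m)
x = -168 (x = (10 - 2*(3 - 2))*((1 + 0) - 22) = (10 - 2*1)*(1 - 22) = (10 - 2)*(-21) = 8*(-21) = -168)
20*(X(F) + x) = 20*(5 - 168) = 20*(-163) = -3260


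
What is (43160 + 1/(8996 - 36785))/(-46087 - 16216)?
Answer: -1199373239/1731338067 ≈ -0.69274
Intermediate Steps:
(43160 + 1/(8996 - 36785))/(-46087 - 16216) = (43160 + 1/(-27789))/(-62303) = (43160 - 1/27789)*(-1/62303) = (1199373239/27789)*(-1/62303) = -1199373239/1731338067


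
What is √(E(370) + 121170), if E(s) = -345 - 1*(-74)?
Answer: √120899 ≈ 347.71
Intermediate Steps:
E(s) = -271 (E(s) = -345 + 74 = -271)
√(E(370) + 121170) = √(-271 + 121170) = √120899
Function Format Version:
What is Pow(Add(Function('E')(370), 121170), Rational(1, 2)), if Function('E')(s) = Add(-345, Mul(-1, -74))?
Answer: Pow(120899, Rational(1, 2)) ≈ 347.71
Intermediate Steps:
Function('E')(s) = -271 (Function('E')(s) = Add(-345, 74) = -271)
Pow(Add(Function('E')(370), 121170), Rational(1, 2)) = Pow(Add(-271, 121170), Rational(1, 2)) = Pow(120899, Rational(1, 2))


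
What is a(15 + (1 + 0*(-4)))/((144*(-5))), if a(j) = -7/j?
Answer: 7/11520 ≈ 0.00060764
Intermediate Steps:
a(15 + (1 + 0*(-4)))/((144*(-5))) = (-7/(15 + (1 + 0*(-4))))/((144*(-5))) = -7/(15 + (1 + 0))/(-720) = -7/(15 + 1)*(-1/720) = -7/16*(-1/720) = 7/11520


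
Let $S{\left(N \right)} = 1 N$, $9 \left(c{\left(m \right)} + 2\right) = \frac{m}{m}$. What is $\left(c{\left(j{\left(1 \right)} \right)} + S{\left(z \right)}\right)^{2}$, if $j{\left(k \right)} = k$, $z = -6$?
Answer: $\frac{5041}{81} \approx 62.235$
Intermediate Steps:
$c{\left(m \right)} = - \frac{17}{9}$ ($c{\left(m \right)} = -2 + \frac{m \frac{1}{m}}{9} = -2 + \frac{1}{9} \cdot 1 = -2 + \frac{1}{9} = - \frac{17}{9}$)
$S{\left(N \right)} = N$
$\left(c{\left(j{\left(1 \right)} \right)} + S{\left(z \right)}\right)^{2} = \left(- \frac{17}{9} - 6\right)^{2} = \left(- \frac{71}{9}\right)^{2} = \frac{5041}{81}$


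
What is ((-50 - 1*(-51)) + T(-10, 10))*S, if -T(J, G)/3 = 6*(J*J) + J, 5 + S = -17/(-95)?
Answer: 810202/95 ≈ 8528.4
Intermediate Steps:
S = -458/95 (S = -5 - 17/(-95) = -5 - 17*(-1/95) = -5 + 17/95 = -458/95 ≈ -4.8211)
T(J, G) = -18*J² - 3*J (T(J, G) = -3*(6*(J*J) + J) = -3*(6*J² + J) = -3*(J + 6*J²) = -18*J² - 3*J)
((-50 - 1*(-51)) + T(-10, 10))*S = ((-50 - 1*(-51)) - 3*(-10)*(1 + 6*(-10)))*(-458/95) = ((-50 + 51) - 3*(-10)*(1 - 60))*(-458/95) = (1 - 3*(-10)*(-59))*(-458/95) = (1 - 1770)*(-458/95) = -1769*(-458/95) = 810202/95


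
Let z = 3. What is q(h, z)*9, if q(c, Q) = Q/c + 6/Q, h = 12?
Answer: 81/4 ≈ 20.250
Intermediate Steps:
q(c, Q) = 6/Q + Q/c
q(h, z)*9 = (6/3 + 3/12)*9 = (6*(⅓) + 3*(1/12))*9 = (2 + ¼)*9 = (9/4)*9 = 81/4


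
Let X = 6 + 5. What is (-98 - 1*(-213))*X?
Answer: 1265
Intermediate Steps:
X = 11
(-98 - 1*(-213))*X = (-98 - 1*(-213))*11 = (-98 + 213)*11 = 115*11 = 1265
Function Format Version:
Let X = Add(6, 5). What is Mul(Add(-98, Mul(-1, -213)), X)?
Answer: 1265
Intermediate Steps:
X = 11
Mul(Add(-98, Mul(-1, -213)), X) = Mul(Add(-98, Mul(-1, -213)), 11) = Mul(Add(-98, 213), 11) = Mul(115, 11) = 1265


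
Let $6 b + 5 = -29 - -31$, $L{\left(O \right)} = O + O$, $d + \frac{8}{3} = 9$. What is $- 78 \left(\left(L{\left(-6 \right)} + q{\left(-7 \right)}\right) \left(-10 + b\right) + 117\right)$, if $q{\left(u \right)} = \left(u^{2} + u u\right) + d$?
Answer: $66495$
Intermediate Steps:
$d = \frac{19}{3}$ ($d = - \frac{8}{3} + 9 = \frac{19}{3} \approx 6.3333$)
$L{\left(O \right)} = 2 O$
$b = - \frac{1}{2}$ ($b = - \frac{5}{6} + \frac{-29 - -31}{6} = - \frac{5}{6} + \frac{-29 + 31}{6} = - \frac{5}{6} + \frac{1}{6} \cdot 2 = - \frac{5}{6} + \frac{1}{3} = - \frac{1}{2} \approx -0.5$)
$q{\left(u \right)} = \frac{19}{3} + 2 u^{2}$ ($q{\left(u \right)} = \left(u^{2} + u u\right) + \frac{19}{3} = \left(u^{2} + u^{2}\right) + \frac{19}{3} = 2 u^{2} + \frac{19}{3} = \frac{19}{3} + 2 u^{2}$)
$- 78 \left(\left(L{\left(-6 \right)} + q{\left(-7 \right)}\right) \left(-10 + b\right) + 117\right) = - 78 \left(\left(2 \left(-6\right) + \left(\frac{19}{3} + 2 \left(-7\right)^{2}\right)\right) \left(-10 - \frac{1}{2}\right) + 117\right) = - 78 \left(\left(-12 + \left(\frac{19}{3} + 2 \cdot 49\right)\right) \left(- \frac{21}{2}\right) + 117\right) = - 78 \left(\left(-12 + \left(\frac{19}{3} + 98\right)\right) \left(- \frac{21}{2}\right) + 117\right) = - 78 \left(\left(-12 + \frac{313}{3}\right) \left(- \frac{21}{2}\right) + 117\right) = - 78 \left(\frac{277}{3} \left(- \frac{21}{2}\right) + 117\right) = - 78 \left(- \frac{1939}{2} + 117\right) = \left(-78\right) \left(- \frac{1705}{2}\right) = 66495$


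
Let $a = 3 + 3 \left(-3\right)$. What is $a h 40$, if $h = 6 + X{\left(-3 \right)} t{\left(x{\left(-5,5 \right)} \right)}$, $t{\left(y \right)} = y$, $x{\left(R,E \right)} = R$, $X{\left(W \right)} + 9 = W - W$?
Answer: $-12240$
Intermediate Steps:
$X{\left(W \right)} = -9$ ($X{\left(W \right)} = -9 + \left(W - W\right) = -9 + 0 = -9$)
$h = 51$ ($h = 6 - -45 = 6 + 45 = 51$)
$a = -6$ ($a = 3 - 9 = -6$)
$a h 40 = \left(-6\right) 51 \cdot 40 = \left(-306\right) 40 = -12240$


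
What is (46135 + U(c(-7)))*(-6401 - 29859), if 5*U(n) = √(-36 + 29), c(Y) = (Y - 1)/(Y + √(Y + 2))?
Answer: -1672855100 - 7252*I*√7 ≈ -1.6729e+9 - 19187.0*I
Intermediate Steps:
c(Y) = (-1 + Y)/(Y + √(2 + Y))
U(n) = I*√7/5 (U(n) = √(-36 + 29)/5 = √(-7)/5 = (I*√7)/5 = I*√7/5)
(46135 + U(c(-7)))*(-6401 - 29859) = (46135 + I*√7/5)*(-6401 - 29859) = (46135 + I*√7/5)*(-36260) = -1672855100 - 7252*I*√7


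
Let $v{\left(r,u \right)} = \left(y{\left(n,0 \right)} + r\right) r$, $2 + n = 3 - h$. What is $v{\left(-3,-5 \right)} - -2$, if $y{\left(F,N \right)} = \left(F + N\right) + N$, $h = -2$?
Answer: $2$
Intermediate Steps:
$n = 3$ ($n = -2 + \left(3 - -2\right) = -2 + \left(3 + 2\right) = -2 + 5 = 3$)
$y{\left(F,N \right)} = F + 2 N$
$v{\left(r,u \right)} = r \left(3 + r\right)$ ($v{\left(r,u \right)} = \left(\left(3 + 2 \cdot 0\right) + r\right) r = \left(\left(3 + 0\right) + r\right) r = \left(3 + r\right) r = r \left(3 + r\right)$)
$v{\left(-3,-5 \right)} - -2 = - 3 \left(3 - 3\right) - -2 = \left(-3\right) 0 + 2 = 0 + 2 = 2$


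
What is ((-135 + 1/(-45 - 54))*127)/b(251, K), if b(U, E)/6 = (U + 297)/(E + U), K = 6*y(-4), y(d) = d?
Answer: -192664207/162756 ≈ -1183.8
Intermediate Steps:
K = -24 (K = 6*(-4) = -24)
b(U, E) = 6*(297 + U)/(E + U) (b(U, E) = 6*((U + 297)/(E + U)) = 6*((297 + U)/(E + U)) = 6*(297 + U)/(E + U))
((-135 + 1/(-45 - 54))*127)/b(251, K) = ((-135 + 1/(-45 - 54))*127)/((6*(297 + 251)/(-24 + 251))) = ((-135 + 1/(-99))*127)/((6*548/227)) = ((-135 - 1/99)*127)/((6*(1/227)*548)) = (-13366/99*127)/(3288/227) = -1697482/99*227/3288 = -192664207/162756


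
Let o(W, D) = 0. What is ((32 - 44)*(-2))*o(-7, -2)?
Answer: 0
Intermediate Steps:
((32 - 44)*(-2))*o(-7, -2) = ((32 - 44)*(-2))*0 = -12*(-2)*0 = 24*0 = 0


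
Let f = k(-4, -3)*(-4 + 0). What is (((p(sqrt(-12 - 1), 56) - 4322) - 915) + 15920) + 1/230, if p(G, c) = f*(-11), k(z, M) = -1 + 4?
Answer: 2487451/230 ≈ 10815.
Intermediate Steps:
k(z, M) = 3
f = -12 (f = 3*(-4 + 0) = 3*(-4) = -12)
p(G, c) = 132 (p(G, c) = -12*(-11) = 132)
(((p(sqrt(-12 - 1), 56) - 4322) - 915) + 15920) + 1/230 = (((132 - 4322) - 915) + 15920) + 1/230 = ((-4190 - 915) + 15920) + 1/230 = (-5105 + 15920) + 1/230 = 10815 + 1/230 = 2487451/230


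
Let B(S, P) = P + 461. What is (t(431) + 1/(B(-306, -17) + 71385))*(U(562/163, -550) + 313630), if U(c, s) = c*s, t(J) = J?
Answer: 524357134999000/3902709 ≈ 1.3436e+8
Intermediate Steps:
B(S, P) = 461 + P
(t(431) + 1/(B(-306, -17) + 71385))*(U(562/163, -550) + 313630) = (431 + 1/((461 - 17) + 71385))*((562/163)*(-550) + 313630) = (431 + 1/(444 + 71385))*((562*(1/163))*(-550) + 313630) = (431 + 1/71829)*((562/163)*(-550) + 313630) = (431 + 1/71829)*(-309100/163 + 313630) = (30958300/71829)*(50812590/163) = 524357134999000/3902709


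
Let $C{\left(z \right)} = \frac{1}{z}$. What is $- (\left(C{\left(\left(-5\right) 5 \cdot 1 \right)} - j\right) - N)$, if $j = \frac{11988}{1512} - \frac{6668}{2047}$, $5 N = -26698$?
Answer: $- \frac{3822181137}{716450} \approx -5334.9$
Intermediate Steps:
$N = - \frac{26698}{5}$ ($N = \frac{1}{5} \left(-26698\right) = - \frac{26698}{5} \approx -5339.6$)
$j = \frac{133865}{28658}$ ($j = 11988 \cdot \frac{1}{1512} - \frac{6668}{2047} = \frac{111}{14} - \frac{6668}{2047} = \frac{133865}{28658} \approx 4.6711$)
$- (\left(C{\left(\left(-5\right) 5 \cdot 1 \right)} - j\right) - N) = - (\left(\frac{1}{\left(-5\right) 5 \cdot 1} - \frac{133865}{28658}\right) - - \frac{26698}{5}) = - (\left(\frac{1}{\left(-25\right) 1} - \frac{133865}{28658}\right) + \frac{26698}{5}) = - (\left(\frac{1}{-25} - \frac{133865}{28658}\right) + \frac{26698}{5}) = - (\left(- \frac{1}{25} - \frac{133865}{28658}\right) + \frac{26698}{5}) = - (- \frac{3375283}{716450} + \frac{26698}{5}) = \left(-1\right) \frac{3822181137}{716450} = - \frac{3822181137}{716450}$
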